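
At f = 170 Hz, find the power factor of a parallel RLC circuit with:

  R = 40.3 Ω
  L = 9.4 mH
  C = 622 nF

Step 1 — Angular frequency: ω = 2π·f = 2π·170 = 1068 rad/s.
Step 2 — Component impedances:
  R: Z = R = 40.3 Ω
  L: Z = jωL = j·1068·0.0094 = 0 + j10.04 Ω
  C: Z = 1/(jωC) = -j/(ω·C) = 0 - j1505 Ω
Step 3 — Parallel combination: 1/Z_total = 1/R + 1/L + 1/C; Z_total = 2.385 + j9.51 Ω = 9.804∠75.9° Ω.
Step 4 — Power factor: PF = cos(φ) = Re(Z)/|Z| = 2.385/9.804 = 0.2433.
Step 5 — Type: Im(Z) = 9.51 ⇒ lagging (phase φ = 75.9°).

PF = 0.2433 (lagging, φ = 75.9°)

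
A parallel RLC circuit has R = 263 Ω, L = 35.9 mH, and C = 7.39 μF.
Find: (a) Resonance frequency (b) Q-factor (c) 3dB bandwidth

Step 1 — Resonance: ω₀ = 1/√(LC) = 1/√(0.0359·7.39e-06) = 1941 rad/s.
Step 2 — f₀ = ω₀/(2π) = 309 Hz.
Step 3 — Parallel Q: Q = R/(ω₀L) = 263/(1941·0.0359) = 3.773.
Step 4 — Bandwidth: Δω = ω₀/Q = 514.5 rad/s; BW = Δω/(2π) = 81.89 Hz.

(a) f₀ = 309 Hz  (b) Q = 3.773  (c) BW = 81.89 Hz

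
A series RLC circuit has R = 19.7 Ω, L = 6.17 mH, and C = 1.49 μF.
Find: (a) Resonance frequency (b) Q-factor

Step 1 — Resonance condition Im(Z)=0 gives ω₀ = 1/√(LC).
Step 2 — ω₀ = 1/√(0.00617·1.49e-06) = 1.043e+04 rad/s.
Step 3 — f₀ = ω₀/(2π) = 1660 Hz.
Step 4 — Series Q: Q = ω₀L/R = 1.043e+04·0.00617/19.7 = 3.267.

(a) f₀ = 1660 Hz  (b) Q = 3.267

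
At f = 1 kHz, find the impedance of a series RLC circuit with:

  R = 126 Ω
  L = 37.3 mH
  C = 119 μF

Step 1 — Angular frequency: ω = 2π·f = 2π·1000 = 6283 rad/s.
Step 2 — Component impedances:
  R: Z = R = 126 Ω
  L: Z = jωL = j·6283·0.0373 = 0 + j234.4 Ω
  C: Z = 1/(jωC) = -j/(ω·C) = 0 - j1.337 Ω
Step 3 — Series combination: Z_total = R + L + C = 126 + j233 Ω = 264.9∠61.6° Ω.

Z = 126 + j233 Ω = 264.9∠61.6° Ω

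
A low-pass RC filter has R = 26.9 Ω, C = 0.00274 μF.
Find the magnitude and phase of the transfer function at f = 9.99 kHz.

Step 1 — Angular frequency: ω = 2π·9990 = 6.277e+04 rad/s.
Step 2 — Transfer function: H(jω) = 1/(1 + jωRC).
Step 3 — Denominator: 1 + jωRC = 1 + j·6.277e+04·26.9·2.74e-09 = 1 + j0.004626.
Step 4 — H = 1 - j0.004626.
Step 5 — Magnitude: |H| = 1 (-0.0 dB); phase: φ = -0.3°.

|H| = 1 (-0.0 dB), φ = -0.3°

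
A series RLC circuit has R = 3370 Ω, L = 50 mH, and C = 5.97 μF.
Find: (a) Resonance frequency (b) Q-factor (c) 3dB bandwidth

Step 1 — Resonance: ω₀ = 1/√(LC) = 1/√(0.05·5.97e-06) = 1830 rad/s.
Step 2 — f₀ = ω₀/(2π) = 291.3 Hz.
Step 3 — Series Q: Q = ω₀L/R = 1830·0.05/3370 = 0.02716.
Step 4 — Bandwidth: Δω = ω₀/Q = 6.74e+04 rad/s; BW = Δω/(2π) = 1.073e+04 Hz.

(a) f₀ = 291.3 Hz  (b) Q = 0.02716  (c) BW = 1.073e+04 Hz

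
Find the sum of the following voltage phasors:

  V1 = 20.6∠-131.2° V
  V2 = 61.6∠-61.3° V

Step 1 — Convert each phasor to rectangular form:
  V1 = 20.6·(cos(-131.2°) + j·sin(-131.2°)) = -13.57 - j15.5 V
  V2 = 61.6·(cos(-61.3°) + j·sin(-61.3°)) = 29.58 - j54.03 V
Step 2 — Sum components: V_total = 16.01 - j69.53 V.
Step 3 — Convert to polar: |V_total| = 71.35 V, ∠V_total = -77.0°.

V_total = 71.35∠-77.0° V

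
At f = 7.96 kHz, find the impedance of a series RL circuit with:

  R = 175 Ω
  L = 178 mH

Step 1 — Angular frequency: ω = 2π·f = 2π·7960 = 5.001e+04 rad/s.
Step 2 — Component impedances:
  R: Z = R = 175 Ω
  L: Z = jωL = j·5.001e+04·0.178 = 0 + j8903 Ω
Step 3 — Series combination: Z_total = R + L = 175 + j8903 Ω = 8904∠88.9° Ω.

Z = 175 + j8903 Ω = 8904∠88.9° Ω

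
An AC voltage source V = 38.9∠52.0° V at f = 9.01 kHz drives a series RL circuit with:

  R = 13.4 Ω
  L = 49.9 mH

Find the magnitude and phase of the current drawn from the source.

Step 1 — Angular frequency: ω = 2π·f = 2π·9010 = 5.661e+04 rad/s.
Step 2 — Component impedances:
  R: Z = R = 13.4 Ω
  L: Z = jωL = j·5.661e+04·0.0499 = 0 + j2825 Ω
Step 3 — Series combination: Z_total = R + L = 13.4 + j2825 Ω = 2825∠89.7° Ω.
Step 4 — Source phasor: V = 38.9∠52.0° V = 23.95 + j30.65 V.
Step 5 — Ohm's law: I = V / Z_total = (23.95 + j30.65) / (13.4 + j2825) = 0.01089 - j0.008426 A.
Step 6 — Convert to polar: |I| = 0.01377 A, ∠I = -37.7°.

I = 0.01377∠-37.7° A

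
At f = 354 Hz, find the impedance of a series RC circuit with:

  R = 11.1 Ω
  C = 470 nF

Step 1 — Angular frequency: ω = 2π·f = 2π·354 = 2224 rad/s.
Step 2 — Component impedances:
  R: Z = R = 11.1 Ω
  C: Z = 1/(jωC) = -j/(ω·C) = 0 - j956.6 Ω
Step 3 — Series combination: Z_total = R + C = 11.1 - j956.6 Ω = 956.6∠-89.3° Ω.

Z = 11.1 - j956.6 Ω = 956.6∠-89.3° Ω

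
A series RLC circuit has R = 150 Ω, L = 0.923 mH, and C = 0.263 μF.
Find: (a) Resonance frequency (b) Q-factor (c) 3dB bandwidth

Step 1 — Resonance: ω₀ = 1/√(LC) = 1/√(0.000923·2.63e-07) = 6.418e+04 rad/s.
Step 2 — f₀ = ω₀/(2π) = 1.022e+04 Hz.
Step 3 — Series Q: Q = ω₀L/R = 6.418e+04·0.000923/150 = 0.3949.
Step 4 — Bandwidth: Δω = ω₀/Q = 1.625e+05 rad/s; BW = Δω/(2π) = 2.586e+04 Hz.

(a) f₀ = 1.022e+04 Hz  (b) Q = 0.3949  (c) BW = 2.586e+04 Hz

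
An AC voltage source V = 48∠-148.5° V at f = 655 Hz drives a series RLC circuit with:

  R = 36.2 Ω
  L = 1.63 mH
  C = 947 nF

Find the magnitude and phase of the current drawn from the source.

Step 1 — Angular frequency: ω = 2π·f = 2π·655 = 4115 rad/s.
Step 2 — Component impedances:
  R: Z = R = 36.2 Ω
  L: Z = jωL = j·4115·0.00163 = 0 + j6.708 Ω
  C: Z = 1/(jωC) = -j/(ω·C) = 0 - j256.6 Ω
Step 3 — Series combination: Z_total = R + L + C = 36.2 - j249.9 Ω = 252.5∠-81.8° Ω.
Step 4 — Source phasor: V = 48∠-148.5° V = -40.93 - j25.08 V.
Step 5 — Ohm's law: I = V / Z_total = (-40.93 - j25.08) / (36.2 - j249.9) = 0.07507 - j0.1747 A.
Step 6 — Convert to polar: |I| = 0.1901 A, ∠I = -66.7°.

I = 0.1901∠-66.7° A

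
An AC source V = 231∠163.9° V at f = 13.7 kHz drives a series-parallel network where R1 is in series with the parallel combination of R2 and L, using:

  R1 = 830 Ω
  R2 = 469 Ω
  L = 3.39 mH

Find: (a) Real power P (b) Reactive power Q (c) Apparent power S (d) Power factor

Step 1 — Angular frequency: ω = 2π·f = 2π·1.37e+04 = 8.608e+04 rad/s.
Step 2 — Component impedances:
  R1: Z = R = 830 Ω
  R2: Z = R = 469 Ω
  L: Z = jωL = j·8.608e+04·0.00339 = 0 + j291.8 Ω
Step 3 — Parallel branch: R2 || L = 1/(1/R2 + 1/L) = 130.9 + j210.4 Ω.
Step 4 — Series with R1: Z_total = R1 + (R2 || L) = 960.9 + j210.4 Ω = 983.7∠12.3° Ω.
Step 5 — Source phasor: V = 231∠163.9° V = -221.9 + j64.06 V.
Step 6 — Current: I = V / Z = -0.2065 + j0.1119 A = 0.2348∠151.6° A.
Step 7 — Complex power: S = V·I* = 52.99 + j11.6 VA.
Step 8 — Real power: P = Re(S) = 52.99 W.
Step 9 — Reactive power: Q = Im(S) = 11.6 VAR.
Step 10 — Apparent power: |S| = 54.25 VA.
Step 11 — Power factor: PF = P/|S| = 0.9769 (lagging).

(a) P = 52.99 W  (b) Q = 11.6 VAR  (c) S = 54.25 VA  (d) PF = 0.9769 (lagging)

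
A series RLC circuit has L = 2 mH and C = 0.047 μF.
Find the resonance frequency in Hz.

Step 1 — Resonance condition Im(Z)=0 gives ω₀ = 1/√(LC).
Step 2 — ω₀ = 1/√(0.002·4.7e-08) = 1.031e+05 rad/s.
Step 3 — f₀ = ω₀/(2π) = 1.642e+04 Hz.

f₀ = 1.642e+04 Hz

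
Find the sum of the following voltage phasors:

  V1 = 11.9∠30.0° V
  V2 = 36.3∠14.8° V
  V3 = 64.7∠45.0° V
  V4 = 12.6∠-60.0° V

Step 1 — Convert each phasor to rectangular form:
  V1 = 11.9·(cos(30.0°) + j·sin(30.0°)) = 10.31 + j5.95 V
  V2 = 36.3·(cos(14.8°) + j·sin(14.8°)) = 35.1 + j9.273 V
  V3 = 64.7·(cos(45.0°) + j·sin(45.0°)) = 45.75 + j45.75 V
  V4 = 12.6·(cos(-60.0°) + j·sin(-60.0°)) = 6.3 - j10.91 V
Step 2 — Sum components: V_total = 97.45 + j50.06 V.
Step 3 — Convert to polar: |V_total| = 109.6 V, ∠V_total = 27.2°.

V_total = 109.6∠27.2° V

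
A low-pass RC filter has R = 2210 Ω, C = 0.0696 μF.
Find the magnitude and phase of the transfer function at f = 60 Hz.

Step 1 — Angular frequency: ω = 2π·60 = 377 rad/s.
Step 2 — Transfer function: H(jω) = 1/(1 + jωRC).
Step 3 — Denominator: 1 + jωRC = 1 + j·377·2210·6.96e-08 = 1 + j0.05799.
Step 4 — H = 0.9966 - j0.05779.
Step 5 — Magnitude: |H| = 0.9983 (-0.0 dB); phase: φ = -3.3°.

|H| = 0.9983 (-0.0 dB), φ = -3.3°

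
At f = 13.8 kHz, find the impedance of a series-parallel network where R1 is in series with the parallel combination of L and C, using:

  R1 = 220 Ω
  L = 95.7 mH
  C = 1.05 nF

Step 1 — Angular frequency: ω = 2π·f = 2π·1.38e+04 = 8.671e+04 rad/s.
Step 2 — Component impedances:
  R1: Z = R = 220 Ω
  L: Z = jωL = j·8.671e+04·0.0957 = 0 + j8298 Ω
  C: Z = 1/(jωC) = -j/(ω·C) = 0 - j1.098e+04 Ω
Step 3 — Parallel branch: L || C = 1/(1/L + 1/C) = 0 + j3.393e+04 Ω.
Step 4 — Series with R1: Z_total = R1 + (L || C) = 220 + j3.393e+04 Ω = 3.394e+04∠89.6° Ω.

Z = 220 + j3.393e+04 Ω = 3.394e+04∠89.6° Ω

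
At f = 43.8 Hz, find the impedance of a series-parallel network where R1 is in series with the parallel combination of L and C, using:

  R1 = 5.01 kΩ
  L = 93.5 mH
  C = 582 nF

Step 1 — Angular frequency: ω = 2π·f = 2π·43.8 = 275.2 rad/s.
Step 2 — Component impedances:
  R1: Z = R = 5010 Ω
  L: Z = jωL = j·275.2·0.0935 = 0 + j25.73 Ω
  C: Z = 1/(jωC) = -j/(ω·C) = 0 - j6243 Ω
Step 3 — Parallel branch: L || C = 1/(1/L + 1/C) = 0 + j25.84 Ω.
Step 4 — Series with R1: Z_total = R1 + (L || C) = 5010 + j25.84 Ω = 5010∠0.3° Ω.

Z = 5010 + j25.84 Ω = 5010∠0.3° Ω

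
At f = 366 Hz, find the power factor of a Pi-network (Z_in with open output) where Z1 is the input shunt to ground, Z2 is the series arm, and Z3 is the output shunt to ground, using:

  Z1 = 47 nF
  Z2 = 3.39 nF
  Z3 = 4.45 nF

Step 1 — Angular frequency: ω = 2π·f = 2π·366 = 2300 rad/s.
Step 2 — Component impedances:
  Z1: Z = 1/(jωC) = -j/(ω·C) = 0 - j9252 Ω
  Z2: Z = 1/(jωC) = -j/(ω·C) = 0 - j1.283e+05 Ω
  Z3: Z = 1/(jωC) = -j/(ω·C) = 0 - j9.772e+04 Ω
Step 3 — With open output, the series arm Z2 and the output shunt Z3 appear in series to ground: Z2 + Z3 = 0 - j2.26e+05 Ω.
Step 4 — Parallel with input shunt Z1: Z_in = Z1 || (Z2 + Z3) = 0 - j8888 Ω = 8888∠-90.0° Ω.
Step 5 — Power factor: PF = cos(φ) = Re(Z)/|Z| = 0/8888 = 0.
Step 6 — Type: Im(Z) = -8888 ⇒ leading (phase φ = -90.0°).

PF = 0 (leading, φ = -90.0°)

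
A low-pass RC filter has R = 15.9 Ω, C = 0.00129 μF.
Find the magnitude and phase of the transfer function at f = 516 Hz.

Step 1 — Angular frequency: ω = 2π·516 = 3242 rad/s.
Step 2 — Transfer function: H(jω) = 1/(1 + jωRC).
Step 3 — Denominator: 1 + jωRC = 1 + j·3242·15.9·1.29e-09 = 1 + j6.65e-05.
Step 4 — H = 1 - j6.65e-05.
Step 5 — Magnitude: |H| = 1 (-0.0 dB); phase: φ = -0.0°.

|H| = 1 (-0.0 dB), φ = -0.0°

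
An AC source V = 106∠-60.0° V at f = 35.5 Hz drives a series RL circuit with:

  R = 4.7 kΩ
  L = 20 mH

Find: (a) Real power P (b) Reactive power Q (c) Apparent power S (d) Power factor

Step 1 — Angular frequency: ω = 2π·f = 2π·35.5 = 223.1 rad/s.
Step 2 — Component impedances:
  R: Z = R = 4700 Ω
  L: Z = jωL = j·223.1·0.02 = 0 + j4.461 Ω
Step 3 — Series combination: Z_total = R + L = 4700 + j4.461 Ω = 4700∠0.1° Ω.
Step 4 — Source phasor: V = 106∠-60.0° V = 53 - j91.8 V.
Step 5 — Current: I = V / Z = 0.01126 - j0.01954 A = 0.02255∠-60.1° A.
Step 6 — Complex power: S = V·I* = 2.391 + j0.002269 VA.
Step 7 — Real power: P = Re(S) = 2.391 W.
Step 8 — Reactive power: Q = Im(S) = 0.002269 VAR.
Step 9 — Apparent power: |S| = 2.391 VA.
Step 10 — Power factor: PF = P/|S| = 1 (lagging).

(a) P = 2.391 W  (b) Q = 0.002269 VAR  (c) S = 2.391 VA  (d) PF = 1 (lagging)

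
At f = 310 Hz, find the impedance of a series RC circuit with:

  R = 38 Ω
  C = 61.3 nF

Step 1 — Angular frequency: ω = 2π·f = 2π·310 = 1948 rad/s.
Step 2 — Component impedances:
  R: Z = R = 38 Ω
  C: Z = 1/(jωC) = -j/(ω·C) = 0 - j8375 Ω
Step 3 — Series combination: Z_total = R + C = 38 - j8375 Ω = 8375∠-89.7° Ω.

Z = 38 - j8375 Ω = 8375∠-89.7° Ω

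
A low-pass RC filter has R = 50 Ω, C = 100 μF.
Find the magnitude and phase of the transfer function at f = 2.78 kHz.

Step 1 — Angular frequency: ω = 2π·2780 = 1.747e+04 rad/s.
Step 2 — Transfer function: H(jω) = 1/(1 + jωRC).
Step 3 — Denominator: 1 + jωRC = 1 + j·1.747e+04·50·0.0001 = 1 + j87.34.
Step 4 — H = 0.0001311 - j0.01145.
Step 5 — Magnitude: |H| = 0.01145 (-38.8 dB); phase: φ = -89.3°.

|H| = 0.01145 (-38.8 dB), φ = -89.3°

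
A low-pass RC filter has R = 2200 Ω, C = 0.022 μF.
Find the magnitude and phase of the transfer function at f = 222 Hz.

Step 1 — Angular frequency: ω = 2π·222 = 1395 rad/s.
Step 2 — Transfer function: H(jω) = 1/(1 + jωRC).
Step 3 — Denominator: 1 + jωRC = 1 + j·1395·2200·2.2e-08 = 1 + j0.06751.
Step 4 — H = 0.9955 - j0.06721.
Step 5 — Magnitude: |H| = 0.9977 (-0.0 dB); phase: φ = -3.9°.

|H| = 0.9977 (-0.0 dB), φ = -3.9°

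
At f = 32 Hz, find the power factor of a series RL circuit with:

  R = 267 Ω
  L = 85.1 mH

Step 1 — Angular frequency: ω = 2π·f = 2π·32 = 201.1 rad/s.
Step 2 — Component impedances:
  R: Z = R = 267 Ω
  L: Z = jωL = j·201.1·0.0851 = 0 + j17.11 Ω
Step 3 — Series combination: Z_total = R + L = 267 + j17.11 Ω = 267.5∠3.7° Ω.
Step 4 — Power factor: PF = cos(φ) = Re(Z)/|Z| = 267/267.548 = 0.998.
Step 5 — Type: Im(Z) = 17.11 ⇒ lagging (phase φ = 3.7°).

PF = 0.998 (lagging, φ = 3.7°)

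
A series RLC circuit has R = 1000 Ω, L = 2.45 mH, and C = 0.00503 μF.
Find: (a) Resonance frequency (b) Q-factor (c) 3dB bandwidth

Step 1 — Resonance condition Im(Z)=0 gives ω₀ = 1/√(LC).
Step 2 — ω₀ = 1/√(0.00245·5.03e-09) = 2.849e+05 rad/s.
Step 3 — f₀ = ω₀/(2π) = 4.534e+04 Hz.
Step 4 — Series Q: Q = ω₀L/R = 2.849e+05·0.00245/1000 = 0.6979.
Step 5 — 3dB bandwidth: Δω = ω₀/Q = 4.082e+05 rad/s; BW = Δω/(2π) = 6.496e+04 Hz.

(a) f₀ = 4.534e+04 Hz  (b) Q = 0.6979  (c) BW = 6.496e+04 Hz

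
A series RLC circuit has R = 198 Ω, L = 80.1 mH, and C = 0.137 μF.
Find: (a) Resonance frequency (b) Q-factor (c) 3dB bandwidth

Step 1 — Resonance: ω₀ = 1/√(LC) = 1/√(0.0801·1.37e-07) = 9546 rad/s.
Step 2 — f₀ = ω₀/(2π) = 1519 Hz.
Step 3 — Series Q: Q = ω₀L/R = 9546·0.0801/198 = 3.862.
Step 4 — Bandwidth: Δω = ω₀/Q = 2472 rad/s; BW = Δω/(2π) = 393.4 Hz.

(a) f₀ = 1519 Hz  (b) Q = 3.862  (c) BW = 393.4 Hz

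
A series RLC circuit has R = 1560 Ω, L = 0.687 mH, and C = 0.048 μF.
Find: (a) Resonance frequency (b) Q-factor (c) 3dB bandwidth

Step 1 — Resonance condition Im(Z)=0 gives ω₀ = 1/√(LC).
Step 2 — ω₀ = 1/√(0.000687·4.8e-08) = 1.741e+05 rad/s.
Step 3 — f₀ = ω₀/(2π) = 2.772e+04 Hz.
Step 4 — Series Q: Q = ω₀L/R = 1.741e+05·0.000687/1560 = 0.07669.
Step 5 — 3dB bandwidth: Δω = ω₀/Q = 2.271e+06 rad/s; BW = Δω/(2π) = 3.614e+05 Hz.

(a) f₀ = 2.772e+04 Hz  (b) Q = 0.07669  (c) BW = 3.614e+05 Hz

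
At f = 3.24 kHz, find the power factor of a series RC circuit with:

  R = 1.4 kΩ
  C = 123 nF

Step 1 — Angular frequency: ω = 2π·f = 2π·3240 = 2.036e+04 rad/s.
Step 2 — Component impedances:
  R: Z = R = 1400 Ω
  C: Z = 1/(jωC) = -j/(ω·C) = 0 - j399.4 Ω
Step 3 — Series combination: Z_total = R + C = 1400 - j399.4 Ω = 1456∠-15.9° Ω.
Step 4 — Power factor: PF = cos(φ) = Re(Z)/|Z| = 1400/1455.85 = 0.9616.
Step 5 — Type: Im(Z) = -399.4 ⇒ leading (phase φ = -15.9°).

PF = 0.9616 (leading, φ = -15.9°)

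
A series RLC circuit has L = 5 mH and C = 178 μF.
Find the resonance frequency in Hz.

Step 1 — Resonance condition Im(Z)=0 gives ω₀ = 1/√(LC).
Step 2 — ω₀ = 1/√(0.005·0.000178) = 1060 rad/s.
Step 3 — f₀ = ω₀/(2π) = 168.7 Hz.

f₀ = 168.7 Hz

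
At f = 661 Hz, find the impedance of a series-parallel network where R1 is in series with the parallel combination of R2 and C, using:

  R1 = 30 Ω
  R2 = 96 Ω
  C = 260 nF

Step 1 — Angular frequency: ω = 2π·f = 2π·661 = 4153 rad/s.
Step 2 — Component impedances:
  R1: Z = R = 30 Ω
  R2: Z = R = 96 Ω
  C: Z = 1/(jωC) = -j/(ω·C) = 0 - j926.1 Ω
Step 3 — Parallel branch: R2 || C = 1/(1/R2 + 1/C) = 94.98 - j9.846 Ω.
Step 4 — Series with R1: Z_total = R1 + (R2 || C) = 125 - j9.846 Ω = 125.4∠-4.5° Ω.

Z = 125 - j9.846 Ω = 125.4∠-4.5° Ω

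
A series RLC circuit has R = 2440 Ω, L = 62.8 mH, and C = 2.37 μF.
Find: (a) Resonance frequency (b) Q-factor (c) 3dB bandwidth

Step 1 — Resonance: ω₀ = 1/√(LC) = 1/√(0.0628·2.37e-06) = 2592 rad/s.
Step 2 — f₀ = ω₀/(2π) = 412.5 Hz.
Step 3 — Series Q: Q = ω₀L/R = 2592·0.0628/2440 = 0.06671.
Step 4 — Bandwidth: Δω = ω₀/Q = 3.885e+04 rad/s; BW = Δω/(2π) = 6184 Hz.

(a) f₀ = 412.5 Hz  (b) Q = 0.06671  (c) BW = 6184 Hz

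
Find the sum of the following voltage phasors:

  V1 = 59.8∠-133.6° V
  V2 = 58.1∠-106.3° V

Step 1 — Convert each phasor to rectangular form:
  V1 = 59.8·(cos(-133.6°) + j·sin(-133.6°)) = -41.24 - j43.31 V
  V2 = 58.1·(cos(-106.3°) + j·sin(-106.3°)) = -16.31 - j55.76 V
Step 2 — Sum components: V_total = -57.55 - j99.07 V.
Step 3 — Convert to polar: |V_total| = 114.6 V, ∠V_total = -120.2°.

V_total = 114.6∠-120.2° V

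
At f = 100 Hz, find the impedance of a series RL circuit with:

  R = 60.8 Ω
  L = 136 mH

Step 1 — Angular frequency: ω = 2π·f = 2π·100 = 628.3 rad/s.
Step 2 — Component impedances:
  R: Z = R = 60.8 Ω
  L: Z = jωL = j·628.3·0.136 = 0 + j85.45 Ω
Step 3 — Series combination: Z_total = R + L = 60.8 + j85.45 Ω = 104.9∠54.6° Ω.

Z = 60.8 + j85.45 Ω = 104.9∠54.6° Ω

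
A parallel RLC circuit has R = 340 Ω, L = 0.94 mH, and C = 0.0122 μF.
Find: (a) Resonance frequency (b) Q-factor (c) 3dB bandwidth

Step 1 — Resonance: ω₀ = 1/√(LC) = 1/√(0.00094·1.22e-08) = 2.953e+05 rad/s.
Step 2 — f₀ = ω₀/(2π) = 4.7e+04 Hz.
Step 3 — Parallel Q: Q = R/(ω₀L) = 340/(2.953e+05·0.00094) = 1.225.
Step 4 — Bandwidth: Δω = ω₀/Q = 2.411e+05 rad/s; BW = Δω/(2π) = 3.837e+04 Hz.

(a) f₀ = 4.7e+04 Hz  (b) Q = 1.225  (c) BW = 3.837e+04 Hz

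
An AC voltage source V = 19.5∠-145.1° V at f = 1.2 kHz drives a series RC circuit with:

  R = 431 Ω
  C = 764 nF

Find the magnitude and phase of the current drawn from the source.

Step 1 — Angular frequency: ω = 2π·f = 2π·1200 = 7540 rad/s.
Step 2 — Component impedances:
  R: Z = R = 431 Ω
  C: Z = 1/(jωC) = -j/(ω·C) = 0 - j173.6 Ω
Step 3 — Series combination: Z_total = R + C = 431 - j173.6 Ω = 464.6∠-21.9° Ω.
Step 4 — Source phasor: V = 19.5∠-145.1° V = -15.99 - j11.16 V.
Step 5 — Ohm's law: I = V / Z_total = (-15.99 - j11.16) / (431 - j173.6) = -0.02296 - j0.03513 A.
Step 6 — Convert to polar: |I| = 0.04197 A, ∠I = -123.2°.

I = 0.04197∠-123.2° A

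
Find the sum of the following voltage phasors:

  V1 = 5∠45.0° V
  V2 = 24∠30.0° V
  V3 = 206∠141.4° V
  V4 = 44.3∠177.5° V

Step 1 — Convert each phasor to rectangular form:
  V1 = 5·(cos(45.0°) + j·sin(45.0°)) = 3.536 + j3.536 V
  V2 = 24·(cos(30.0°) + j·sin(30.0°)) = 20.78 + j12 V
  V3 = 206·(cos(141.4°) + j·sin(141.4°)) = -161 + j128.5 V
  V4 = 44.3·(cos(177.5°) + j·sin(177.5°)) = -44.26 + j1.932 V
Step 2 — Sum components: V_total = -180.9 + j146 V.
Step 3 — Convert to polar: |V_total| = 232.5 V, ∠V_total = 141.1°.

V_total = 232.5∠141.1° V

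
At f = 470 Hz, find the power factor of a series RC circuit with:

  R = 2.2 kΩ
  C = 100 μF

Step 1 — Angular frequency: ω = 2π·f = 2π·470 = 2953 rad/s.
Step 2 — Component impedances:
  R: Z = R = 2200 Ω
  C: Z = 1/(jωC) = -j/(ω·C) = 0 - j3.386 Ω
Step 3 — Series combination: Z_total = R + C = 2200 - j3.386 Ω = 2200∠-0.1° Ω.
Step 4 — Power factor: PF = cos(φ) = Re(Z)/|Z| = 2200/2200 = 1.
Step 5 — Type: Im(Z) = -3.386 ⇒ leading (phase φ = -0.1°).

PF = 1 (leading, φ = -0.1°)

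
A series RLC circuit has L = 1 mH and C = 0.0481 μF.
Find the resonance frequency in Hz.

Step 1 — Resonance condition Im(Z)=0 gives ω₀ = 1/√(LC).
Step 2 — ω₀ = 1/√(0.001·4.81e-08) = 1.442e+05 rad/s.
Step 3 — f₀ = ω₀/(2π) = 2.295e+04 Hz.

f₀ = 2.295e+04 Hz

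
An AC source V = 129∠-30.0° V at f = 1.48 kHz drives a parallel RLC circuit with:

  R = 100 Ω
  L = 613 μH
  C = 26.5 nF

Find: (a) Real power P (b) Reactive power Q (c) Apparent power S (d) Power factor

Step 1 — Angular frequency: ω = 2π·f = 2π·1480 = 9299 rad/s.
Step 2 — Component impedances:
  R: Z = R = 100 Ω
  L: Z = jωL = j·9299·0.000613 = 0 + j5.7 Ω
  C: Z = 1/(jωC) = -j/(ω·C) = 0 - j4058 Ω
Step 3 — Parallel combination: 1/Z_total = 1/R + 1/L + 1/C; Z_total = 0.3248 + j5.69 Ω = 5.699∠86.7° Ω.
Step 4 — Source phasor: V = 129∠-30.0° V = 111.7 - j64.5 V.
Step 5 — Current: I = V / Z = -10.18 - j20.22 A = 22.64∠-116.7° A.
Step 6 — Complex power: S = V·I* = 166.4 + j2915 VA.
Step 7 — Real power: P = Re(S) = 166.4 W.
Step 8 — Reactive power: Q = Im(S) = 2915 VAR.
Step 9 — Apparent power: |S| = 2920 VA.
Step 10 — Power factor: PF = P/|S| = 0.05699 (lagging).

(a) P = 166.4 W  (b) Q = 2915 VAR  (c) S = 2920 VA  (d) PF = 0.05699 (lagging)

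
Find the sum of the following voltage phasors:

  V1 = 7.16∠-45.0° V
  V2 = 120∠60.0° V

Step 1 — Convert each phasor to rectangular form:
  V1 = 7.16·(cos(-45.0°) + j·sin(-45.0°)) = 5.063 - j5.063 V
  V2 = 120·(cos(60.0°) + j·sin(60.0°)) = 60 + j103.9 V
Step 2 — Sum components: V_total = 65.06 + j98.86 V.
Step 3 — Convert to polar: |V_total| = 118.3 V, ∠V_total = 56.6°.

V_total = 118.3∠56.6° V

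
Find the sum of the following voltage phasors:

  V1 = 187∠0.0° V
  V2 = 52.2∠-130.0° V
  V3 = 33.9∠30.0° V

Step 1 — Convert each phasor to rectangular form:
  V1 = 187·(cos(0.0°) + j·sin(0.0°)) = 187 V
  V2 = 52.2·(cos(-130.0°) + j·sin(-130.0°)) = -33.55 - j39.99 V
  V3 = 33.9·(cos(30.0°) + j·sin(30.0°)) = 29.36 + j16.95 V
Step 2 — Sum components: V_total = 182.8 - j23.04 V.
Step 3 — Convert to polar: |V_total| = 184.3 V, ∠V_total = -7.2°.

V_total = 184.3∠-7.2° V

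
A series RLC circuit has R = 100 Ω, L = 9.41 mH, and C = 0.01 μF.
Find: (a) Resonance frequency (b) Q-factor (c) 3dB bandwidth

Step 1 — Resonance: ω₀ = 1/√(LC) = 1/√(0.00941·1e-08) = 1.031e+05 rad/s.
Step 2 — f₀ = ω₀/(2π) = 1.641e+04 Hz.
Step 3 — Series Q: Q = ω₀L/R = 1.031e+05·0.00941/100 = 9.701.
Step 4 — Bandwidth: Δω = ω₀/Q = 1.063e+04 rad/s; BW = Δω/(2π) = 1691 Hz.

(a) f₀ = 1.641e+04 Hz  (b) Q = 9.701  (c) BW = 1691 Hz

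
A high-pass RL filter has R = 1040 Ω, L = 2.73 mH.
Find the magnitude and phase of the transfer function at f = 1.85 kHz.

Step 1 — Angular frequency: ω = 2π·1850 = 1.162e+04 rad/s.
Step 2 — Transfer function: H(jω) = jωL/(R + jωL).
Step 3 — Numerator jωL = j·31.73; denominator R + jωL = 1040 + j31.73.
Step 4 — H = 0.0009302 + j0.03048.
Step 5 — Magnitude: |H| = 0.0305 (-30.3 dB); phase: φ = 88.3°.

|H| = 0.0305 (-30.3 dB), φ = 88.3°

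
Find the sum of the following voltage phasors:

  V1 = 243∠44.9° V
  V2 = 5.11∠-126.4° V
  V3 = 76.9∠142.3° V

Step 1 — Convert each phasor to rectangular form:
  V1 = 243·(cos(44.9°) + j·sin(44.9°)) = 172.1 + j171.5 V
  V2 = 5.11·(cos(-126.4°) + j·sin(-126.4°)) = -3.032 - j4.113 V
  V3 = 76.9·(cos(142.3°) + j·sin(142.3°)) = -60.85 + j47.03 V
Step 2 — Sum components: V_total = 108.2 + j214.4 V.
Step 3 — Convert to polar: |V_total| = 240.2 V, ∠V_total = 63.2°.

V_total = 240.2∠63.2° V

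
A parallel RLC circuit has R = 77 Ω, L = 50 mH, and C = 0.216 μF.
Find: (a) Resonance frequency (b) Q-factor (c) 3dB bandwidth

Step 1 — Resonance: ω₀ = 1/√(LC) = 1/√(0.05·2.16e-07) = 9623 rad/s.
Step 2 — f₀ = ω₀/(2π) = 1531 Hz.
Step 3 — Parallel Q: Q = R/(ω₀L) = 77/(9623·0.05) = 0.16.
Step 4 — Bandwidth: Δω = ω₀/Q = 6.013e+04 rad/s; BW = Δω/(2π) = 9569 Hz.

(a) f₀ = 1531 Hz  (b) Q = 0.16  (c) BW = 9569 Hz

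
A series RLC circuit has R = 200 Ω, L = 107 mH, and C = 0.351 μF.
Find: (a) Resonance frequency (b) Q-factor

Step 1 — Resonance condition Im(Z)=0 gives ω₀ = 1/√(LC).
Step 2 — ω₀ = 1/√(0.107·3.51e-07) = 5160 rad/s.
Step 3 — f₀ = ω₀/(2π) = 821.2 Hz.
Step 4 — Series Q: Q = ω₀L/R = 5160·0.107/200 = 2.761.

(a) f₀ = 821.2 Hz  (b) Q = 2.761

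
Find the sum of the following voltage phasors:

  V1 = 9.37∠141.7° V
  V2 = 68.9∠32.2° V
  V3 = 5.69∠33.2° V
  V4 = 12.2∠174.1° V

Step 1 — Convert each phasor to rectangular form:
  V1 = 9.37·(cos(141.7°) + j·sin(141.7°)) = -7.353 + j5.807 V
  V2 = 68.9·(cos(32.2°) + j·sin(32.2°)) = 58.3 + j36.72 V
  V3 = 5.69·(cos(33.2°) + j·sin(33.2°)) = 4.761 + j3.116 V
  V4 = 12.2·(cos(174.1°) + j·sin(174.1°)) = -12.14 + j1.254 V
Step 2 — Sum components: V_total = 43.58 + j46.89 V.
Step 3 — Convert to polar: |V_total| = 64.01 V, ∠V_total = 47.1°.

V_total = 64.01∠47.1° V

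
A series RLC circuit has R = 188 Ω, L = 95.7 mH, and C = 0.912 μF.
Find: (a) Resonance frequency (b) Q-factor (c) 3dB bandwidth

Step 1 — Resonance: ω₀ = 1/√(LC) = 1/√(0.0957·9.12e-07) = 3385 rad/s.
Step 2 — f₀ = ω₀/(2π) = 538.7 Hz.
Step 3 — Series Q: Q = ω₀L/R = 3385·0.0957/188 = 1.723.
Step 4 — Bandwidth: Δω = ω₀/Q = 1964 rad/s; BW = Δω/(2π) = 312.7 Hz.

(a) f₀ = 538.7 Hz  (b) Q = 1.723  (c) BW = 312.7 Hz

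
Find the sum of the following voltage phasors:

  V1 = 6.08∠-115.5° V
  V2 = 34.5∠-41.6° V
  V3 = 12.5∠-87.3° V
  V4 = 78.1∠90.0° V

Step 1 — Convert each phasor to rectangular form:
  V1 = 6.08·(cos(-115.5°) + j·sin(-115.5°)) = -2.618 - j5.488 V
  V2 = 34.5·(cos(-41.6°) + j·sin(-41.6°)) = 25.8 - j22.91 V
  V3 = 12.5·(cos(-87.3°) + j·sin(-87.3°)) = 0.5888 - j12.49 V
  V4 = 78.1·(cos(90.0°) + j·sin(90.0°)) = 0 + j78.1 V
Step 2 — Sum components: V_total = 23.77 + j37.22 V.
Step 3 — Convert to polar: |V_total| = 44.16 V, ∠V_total = 57.4°.

V_total = 44.16∠57.4° V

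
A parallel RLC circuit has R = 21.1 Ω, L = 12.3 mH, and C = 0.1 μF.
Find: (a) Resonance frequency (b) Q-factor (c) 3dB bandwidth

Step 1 — Resonance: ω₀ = 1/√(LC) = 1/√(0.0123·1e-07) = 2.851e+04 rad/s.
Step 2 — f₀ = ω₀/(2π) = 4538 Hz.
Step 3 — Parallel Q: Q = R/(ω₀L) = 21.1/(2.851e+04·0.0123) = 0.06016.
Step 4 — Bandwidth: Δω = ω₀/Q = 4.739e+05 rad/s; BW = Δω/(2π) = 7.543e+04 Hz.

(a) f₀ = 4538 Hz  (b) Q = 0.06016  (c) BW = 7.543e+04 Hz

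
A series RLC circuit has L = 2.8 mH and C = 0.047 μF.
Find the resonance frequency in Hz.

Step 1 — Resonance condition Im(Z)=0 gives ω₀ = 1/√(LC).
Step 2 — ω₀ = 1/√(0.0028·4.7e-08) = 8.717e+04 rad/s.
Step 3 — f₀ = ω₀/(2π) = 1.387e+04 Hz.

f₀ = 1.387e+04 Hz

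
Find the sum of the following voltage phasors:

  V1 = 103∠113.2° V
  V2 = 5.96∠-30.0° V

Step 1 — Convert each phasor to rectangular form:
  V1 = 103·(cos(113.2°) + j·sin(113.2°)) = -40.58 + j94.67 V
  V2 = 5.96·(cos(-30.0°) + j·sin(-30.0°)) = 5.162 - j2.98 V
Step 2 — Sum components: V_total = -35.41 + j91.69 V.
Step 3 — Convert to polar: |V_total| = 98.29 V, ∠V_total = 111.1°.

V_total = 98.29∠111.1° V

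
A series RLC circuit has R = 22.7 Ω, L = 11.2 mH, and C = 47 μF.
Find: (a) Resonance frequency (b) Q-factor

Step 1 — Resonance condition Im(Z)=0 gives ω₀ = 1/√(LC).
Step 2 — ω₀ = 1/√(0.0112·4.7e-05) = 1378 rad/s.
Step 3 — f₀ = ω₀/(2π) = 219.4 Hz.
Step 4 — Series Q: Q = ω₀L/R = 1378·0.0112/22.7 = 0.68.

(a) f₀ = 219.4 Hz  (b) Q = 0.68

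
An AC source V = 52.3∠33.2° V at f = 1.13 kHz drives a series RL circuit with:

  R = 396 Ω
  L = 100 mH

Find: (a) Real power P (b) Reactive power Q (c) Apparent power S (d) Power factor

Step 1 — Angular frequency: ω = 2π·f = 2π·1130 = 7100 rad/s.
Step 2 — Component impedances:
  R: Z = R = 396 Ω
  L: Z = jωL = j·7100·0.1 = 0 + j710 Ω
Step 3 — Series combination: Z_total = R + L = 396 + j710 Ω = 813∠60.8° Ω.
Step 4 — Source phasor: V = 52.3∠33.2° V = 43.76 + j28.64 V.
Step 5 — Current: I = V / Z = 0.05699 - j0.02985 A = 0.06433∠-27.6° A.
Step 6 — Complex power: S = V·I* = 1.639 + j2.938 VA.
Step 7 — Real power: P = Re(S) = 1.639 W.
Step 8 — Reactive power: Q = Im(S) = 2.938 VAR.
Step 9 — Apparent power: |S| = 3.365 VA.
Step 10 — Power factor: PF = P/|S| = 0.4871 (lagging).

(a) P = 1.639 W  (b) Q = 2.938 VAR  (c) S = 3.365 VA  (d) PF = 0.4871 (lagging)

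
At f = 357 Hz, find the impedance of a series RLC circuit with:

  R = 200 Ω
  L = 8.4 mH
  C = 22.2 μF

Step 1 — Angular frequency: ω = 2π·f = 2π·357 = 2243 rad/s.
Step 2 — Component impedances:
  R: Z = R = 200 Ω
  L: Z = jωL = j·2243·0.0084 = 0 + j18.84 Ω
  C: Z = 1/(jωC) = -j/(ω·C) = 0 - j20.08 Ω
Step 3 — Series combination: Z_total = R + L + C = 200 - j1.24 Ω = 200∠-0.4° Ω.

Z = 200 - j1.24 Ω = 200∠-0.4° Ω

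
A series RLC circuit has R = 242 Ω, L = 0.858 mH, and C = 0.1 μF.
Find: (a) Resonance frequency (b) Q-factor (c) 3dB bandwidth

Step 1 — Resonance: ω₀ = 1/√(LC) = 1/√(0.000858·1e-07) = 1.08e+05 rad/s.
Step 2 — f₀ = ω₀/(2π) = 1.718e+04 Hz.
Step 3 — Series Q: Q = ω₀L/R = 1.08e+05·0.000858/242 = 0.3828.
Step 4 — Bandwidth: Δω = ω₀/Q = 2.821e+05 rad/s; BW = Δω/(2π) = 4.489e+04 Hz.

(a) f₀ = 1.718e+04 Hz  (b) Q = 0.3828  (c) BW = 4.489e+04 Hz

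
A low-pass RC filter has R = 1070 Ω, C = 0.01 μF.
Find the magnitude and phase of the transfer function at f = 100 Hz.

Step 1 — Angular frequency: ω = 2π·100 = 628.3 rad/s.
Step 2 — Transfer function: H(jω) = 1/(1 + jωRC).
Step 3 — Denominator: 1 + jωRC = 1 + j·628.3·1070·1e-08 = 1 + j0.006723.
Step 4 — H = 1 - j0.006723.
Step 5 — Magnitude: |H| = 1 (-0.0 dB); phase: φ = -0.4°.

|H| = 1 (-0.0 dB), φ = -0.4°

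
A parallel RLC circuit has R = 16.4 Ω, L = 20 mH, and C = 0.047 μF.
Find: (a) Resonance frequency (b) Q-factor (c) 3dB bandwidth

Step 1 — Resonance: ω₀ = 1/√(LC) = 1/√(0.02·4.7e-08) = 3.262e+04 rad/s.
Step 2 — f₀ = ω₀/(2π) = 5191 Hz.
Step 3 — Parallel Q: Q = R/(ω₀L) = 16.4/(3.262e+04·0.02) = 0.02514.
Step 4 — Bandwidth: Δω = ω₀/Q = 1.297e+06 rad/s; BW = Δω/(2π) = 2.065e+05 Hz.

(a) f₀ = 5191 Hz  (b) Q = 0.02514  (c) BW = 2.065e+05 Hz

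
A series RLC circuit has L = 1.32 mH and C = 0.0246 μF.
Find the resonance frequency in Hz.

Step 1 — Resonance condition Im(Z)=0 gives ω₀ = 1/√(LC).
Step 2 — ω₀ = 1/√(0.00132·2.46e-08) = 1.755e+05 rad/s.
Step 3 — f₀ = ω₀/(2π) = 2.793e+04 Hz.

f₀ = 2.793e+04 Hz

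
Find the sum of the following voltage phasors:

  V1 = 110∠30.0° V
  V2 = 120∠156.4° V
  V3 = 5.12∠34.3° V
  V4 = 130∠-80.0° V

Step 1 — Convert each phasor to rectangular form:
  V1 = 110·(cos(30.0°) + j·sin(30.0°)) = 95.26 + j55 V
  V2 = 120·(cos(156.4°) + j·sin(156.4°)) = -110 + j48.04 V
  V3 = 5.12·(cos(34.3°) + j·sin(34.3°)) = 4.23 + j2.885 V
  V4 = 130·(cos(-80.0°) + j·sin(-80.0°)) = 22.57 - j128 V
Step 2 — Sum components: V_total = 12.1 - j22.1 V.
Step 3 — Convert to polar: |V_total| = 25.2 V, ∠V_total = -61.3°.

V_total = 25.2∠-61.3° V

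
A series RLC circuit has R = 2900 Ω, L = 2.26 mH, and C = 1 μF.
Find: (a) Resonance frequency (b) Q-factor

Step 1 — Resonance condition Im(Z)=0 gives ω₀ = 1/√(LC).
Step 2 — ω₀ = 1/√(0.00226·1e-06) = 2.104e+04 rad/s.
Step 3 — f₀ = ω₀/(2π) = 3348 Hz.
Step 4 — Series Q: Q = ω₀L/R = 2.104e+04·0.00226/2900 = 0.01639.

(a) f₀ = 3348 Hz  (b) Q = 0.01639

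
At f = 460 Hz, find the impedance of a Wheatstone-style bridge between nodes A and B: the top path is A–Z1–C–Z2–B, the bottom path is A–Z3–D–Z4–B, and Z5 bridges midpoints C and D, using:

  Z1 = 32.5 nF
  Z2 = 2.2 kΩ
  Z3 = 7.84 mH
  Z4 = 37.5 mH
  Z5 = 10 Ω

Step 1 — Angular frequency: ω = 2π·f = 2π·460 = 2890 rad/s.
Step 2 — Component impedances:
  Z1: Z = 1/(jωC) = -j/(ω·C) = 0 - j1.065e+04 Ω
  Z2: Z = R = 2200 Ω
  Z3: Z = jωL = j·2890·0.00784 = 0 + j22.66 Ω
  Z4: Z = jωL = j·2890·0.0375 = 0 + j108.4 Ω
  Z5: Z = R = 10 Ω
Step 3 — Bridge requires nodal analysis (the Z5 bridge couples midpoints C and D, so the two paths cannot be reduced to a simple series/parallel combination). Setting node B to ground and injecting 1 A at node A, the 3-node admittance system at A, C, D solves to V_A = Z_AB = 5.303 + j130.8 Ω = 130.9∠87.7° Ω.

Z = 5.303 + j130.8 Ω = 130.9∠87.7° Ω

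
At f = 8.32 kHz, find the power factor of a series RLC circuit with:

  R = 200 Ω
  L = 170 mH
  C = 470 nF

Step 1 — Angular frequency: ω = 2π·f = 2π·8320 = 5.228e+04 rad/s.
Step 2 — Component impedances:
  R: Z = R = 200 Ω
  L: Z = jωL = j·5.228e+04·0.17 = 0 + j8887 Ω
  C: Z = 1/(jωC) = -j/(ω·C) = 0 - j40.7 Ω
Step 3 — Series combination: Z_total = R + L + C = 200 + j8846 Ω = 8848∠88.7° Ω.
Step 4 — Power factor: PF = cos(φ) = Re(Z)/|Z| = 200/8848 = 0.0226.
Step 5 — Type: Im(Z) = 8846 ⇒ lagging (phase φ = 88.7°).

PF = 0.0226 (lagging, φ = 88.7°)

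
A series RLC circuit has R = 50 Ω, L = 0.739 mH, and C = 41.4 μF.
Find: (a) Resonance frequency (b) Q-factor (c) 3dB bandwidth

Step 1 — Resonance condition Im(Z)=0 gives ω₀ = 1/√(LC).
Step 2 — ω₀ = 1/√(0.000739·4.14e-05) = 5717 rad/s.
Step 3 — f₀ = ω₀/(2π) = 909.9 Hz.
Step 4 — Series Q: Q = ω₀L/R = 5717·0.000739/50 = 0.0845.
Step 5 — 3dB bandwidth: Δω = ω₀/Q = 6.766e+04 rad/s; BW = Δω/(2π) = 1.077e+04 Hz.

(a) f₀ = 909.9 Hz  (b) Q = 0.0845  (c) BW = 1.077e+04 Hz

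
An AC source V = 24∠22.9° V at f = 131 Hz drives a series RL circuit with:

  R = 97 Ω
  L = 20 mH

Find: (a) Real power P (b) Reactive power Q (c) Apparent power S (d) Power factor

Step 1 — Angular frequency: ω = 2π·f = 2π·131 = 823.1 rad/s.
Step 2 — Component impedances:
  R: Z = R = 97 Ω
  L: Z = jωL = j·823.1·0.02 = 0 + j16.46 Ω
Step 3 — Series combination: Z_total = R + L = 97 + j16.46 Ω = 98.39∠9.6° Ω.
Step 4 — Source phasor: V = 24∠22.9° V = 22.11 + j9.339 V.
Step 5 — Current: I = V / Z = 0.2374 + j0.05598 A = 0.2439∠13.3° A.
Step 6 — Complex power: S = V·I* = 5.772 + j0.9796 VA.
Step 7 — Real power: P = Re(S) = 5.772 W.
Step 8 — Reactive power: Q = Im(S) = 0.9796 VAR.
Step 9 — Apparent power: |S| = 5.854 VA.
Step 10 — Power factor: PF = P/|S| = 0.9859 (lagging).

(a) P = 5.772 W  (b) Q = 0.9796 VAR  (c) S = 5.854 VA  (d) PF = 0.9859 (lagging)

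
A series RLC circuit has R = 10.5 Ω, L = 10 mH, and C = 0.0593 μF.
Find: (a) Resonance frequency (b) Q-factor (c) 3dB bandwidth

Step 1 — Resonance: ω₀ = 1/√(LC) = 1/√(0.01·5.93e-08) = 4.107e+04 rad/s.
Step 2 — f₀ = ω₀/(2π) = 6536 Hz.
Step 3 — Series Q: Q = ω₀L/R = 4.107e+04·0.01/10.5 = 39.11.
Step 4 — Bandwidth: Δω = ω₀/Q = 1050 rad/s; BW = Δω/(2π) = 167.1 Hz.

(a) f₀ = 6536 Hz  (b) Q = 39.11  (c) BW = 167.1 Hz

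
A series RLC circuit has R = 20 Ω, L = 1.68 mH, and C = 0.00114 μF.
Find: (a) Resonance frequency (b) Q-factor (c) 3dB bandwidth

Step 1 — Resonance: ω₀ = 1/√(LC) = 1/√(0.00168·1.14e-09) = 7.226e+05 rad/s.
Step 2 — f₀ = ω₀/(2π) = 1.15e+05 Hz.
Step 3 — Series Q: Q = ω₀L/R = 7.226e+05·0.00168/20 = 60.7.
Step 4 — Bandwidth: Δω = ω₀/Q = 1.19e+04 rad/s; BW = Δω/(2π) = 1895 Hz.

(a) f₀ = 1.15e+05 Hz  (b) Q = 60.7  (c) BW = 1895 Hz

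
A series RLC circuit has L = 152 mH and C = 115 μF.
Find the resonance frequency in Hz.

Step 1 — Resonance condition Im(Z)=0 gives ω₀ = 1/√(LC).
Step 2 — ω₀ = 1/√(0.152·0.000115) = 239.2 rad/s.
Step 3 — f₀ = ω₀/(2π) = 38.07 Hz.

f₀ = 38.07 Hz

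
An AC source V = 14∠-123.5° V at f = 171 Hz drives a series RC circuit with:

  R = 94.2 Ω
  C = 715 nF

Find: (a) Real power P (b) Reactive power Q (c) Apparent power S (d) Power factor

Step 1 — Angular frequency: ω = 2π·f = 2π·171 = 1074 rad/s.
Step 2 — Component impedances:
  R: Z = R = 94.2 Ω
  C: Z = 1/(jωC) = -j/(ω·C) = 0 - j1302 Ω
Step 3 — Series combination: Z_total = R + C = 94.2 - j1302 Ω = 1305∠-85.9° Ω.
Step 4 — Source phasor: V = 14∠-123.5° V = -7.727 - j11.67 V.
Step 5 — Current: I = V / Z = 0.008494 - j0.006551 A = 0.01073∠-37.6° A.
Step 6 — Complex power: S = V·I* = 0.01084 - j0.1498 VA.
Step 7 — Real power: P = Re(S) = 0.01084 W.
Step 8 — Reactive power: Q = Im(S) = -0.1498 VAR.
Step 9 — Apparent power: |S| = 0.1502 VA.
Step 10 — Power factor: PF = P/|S| = 0.07218 (leading).

(a) P = 0.01084 W  (b) Q = -0.1498 VAR  (c) S = 0.1502 VA  (d) PF = 0.07218 (leading)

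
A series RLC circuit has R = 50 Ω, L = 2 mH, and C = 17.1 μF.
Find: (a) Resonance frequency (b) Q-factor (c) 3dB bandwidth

Step 1 — Resonance condition Im(Z)=0 gives ω₀ = 1/√(LC).
Step 2 — ω₀ = 1/√(0.002·1.71e-05) = 5407 rad/s.
Step 3 — f₀ = ω₀/(2π) = 860.6 Hz.
Step 4 — Series Q: Q = ω₀L/R = 5407·0.002/50 = 0.2163.
Step 5 — 3dB bandwidth: Δω = ω₀/Q = 2.5e+04 rad/s; BW = Δω/(2π) = 3979 Hz.

(a) f₀ = 860.6 Hz  (b) Q = 0.2163  (c) BW = 3979 Hz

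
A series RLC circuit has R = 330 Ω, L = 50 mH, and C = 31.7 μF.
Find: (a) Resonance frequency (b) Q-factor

Step 1 — Resonance condition Im(Z)=0 gives ω₀ = 1/√(LC).
Step 2 — ω₀ = 1/√(0.05·3.17e-05) = 794.3 rad/s.
Step 3 — f₀ = ω₀/(2π) = 126.4 Hz.
Step 4 — Series Q: Q = ω₀L/R = 794.3·0.05/330 = 0.1203.

(a) f₀ = 126.4 Hz  (b) Q = 0.1203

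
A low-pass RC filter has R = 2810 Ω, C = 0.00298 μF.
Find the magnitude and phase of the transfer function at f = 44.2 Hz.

Step 1 — Angular frequency: ω = 2π·44.2 = 277.7 rad/s.
Step 2 — Transfer function: H(jω) = 1/(1 + jωRC).
Step 3 — Denominator: 1 + jωRC = 1 + j·277.7·2810·2.98e-09 = 1 + j0.002326.
Step 4 — H = 1 - j0.002326.
Step 5 — Magnitude: |H| = 1 (-0.0 dB); phase: φ = -0.1°.

|H| = 1 (-0.0 dB), φ = -0.1°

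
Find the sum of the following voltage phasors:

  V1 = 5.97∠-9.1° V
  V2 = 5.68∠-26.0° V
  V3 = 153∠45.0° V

Step 1 — Convert each phasor to rectangular form:
  V1 = 5.97·(cos(-9.1°) + j·sin(-9.1°)) = 5.895 - j0.9442 V
  V2 = 5.68·(cos(-26.0°) + j·sin(-26.0°)) = 5.105 - j2.49 V
  V3 = 153·(cos(45.0°) + j·sin(45.0°)) = 108.2 + j108.2 V
Step 2 — Sum components: V_total = 119.2 + j104.8 V.
Step 3 — Convert to polar: |V_total| = 158.7 V, ∠V_total = 41.3°.

V_total = 158.7∠41.3° V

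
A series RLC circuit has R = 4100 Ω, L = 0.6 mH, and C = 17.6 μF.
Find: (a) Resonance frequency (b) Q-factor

Step 1 — Resonance condition Im(Z)=0 gives ω₀ = 1/√(LC).
Step 2 — ω₀ = 1/√(0.0006·1.76e-05) = 9731 rad/s.
Step 3 — f₀ = ω₀/(2π) = 1549 Hz.
Step 4 — Series Q: Q = ω₀L/R = 9731·0.0006/4100 = 0.001424.

(a) f₀ = 1549 Hz  (b) Q = 0.001424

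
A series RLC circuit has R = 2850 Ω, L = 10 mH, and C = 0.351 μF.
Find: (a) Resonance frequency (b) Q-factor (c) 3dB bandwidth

Step 1 — Resonance: ω₀ = 1/√(LC) = 1/√(0.01·3.51e-07) = 1.688e+04 rad/s.
Step 2 — f₀ = ω₀/(2π) = 2686 Hz.
Step 3 — Series Q: Q = ω₀L/R = 1.688e+04·0.01/2850 = 0.05922.
Step 4 — Bandwidth: Δω = ω₀/Q = 2.85e+05 rad/s; BW = Δω/(2π) = 4.536e+04 Hz.

(a) f₀ = 2686 Hz  (b) Q = 0.05922  (c) BW = 4.536e+04 Hz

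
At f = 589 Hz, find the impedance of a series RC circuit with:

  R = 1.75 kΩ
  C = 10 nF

Step 1 — Angular frequency: ω = 2π·f = 2π·589 = 3701 rad/s.
Step 2 — Component impedances:
  R: Z = R = 1750 Ω
  C: Z = 1/(jωC) = -j/(ω·C) = 0 - j2.702e+04 Ω
Step 3 — Series combination: Z_total = R + C = 1750 - j2.702e+04 Ω = 2.708e+04∠-86.3° Ω.

Z = 1750 - j2.702e+04 Ω = 2.708e+04∠-86.3° Ω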